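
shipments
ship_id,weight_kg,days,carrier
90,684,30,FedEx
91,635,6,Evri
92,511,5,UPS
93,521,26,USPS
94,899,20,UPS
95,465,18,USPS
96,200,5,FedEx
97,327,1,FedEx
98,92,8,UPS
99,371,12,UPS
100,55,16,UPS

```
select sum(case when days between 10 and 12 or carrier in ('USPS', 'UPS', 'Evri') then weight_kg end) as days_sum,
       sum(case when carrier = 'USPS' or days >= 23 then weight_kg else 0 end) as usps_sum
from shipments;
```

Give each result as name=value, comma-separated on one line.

days_sum=3549, usps_sum=1670

[days_sum: days between 10 and 12 or carrier in ('USPS', 'UPS', 'Evri')]
ship_id=90: ✗
ship_id=91: ✓ → 635
ship_id=92: ✓ → 511
ship_id=93: ✓ → 521
ship_id=94: ✓ → 899
ship_id=95: ✓ → 465
ship_id=96: ✗
ship_id=97: ✗
ship_id=98: ✓ → 92
ship_id=99: ✓ → 371
ship_id=100: ✓ → 55
days_sum = 635 + 511 + 521 + 899 + 465 + 92 + 371 + 55 = 3549
—
[usps_sum: carrier = 'USPS' or days >= 23]
ship_id=90: ✓ → 684
ship_id=91: ✗
ship_id=92: ✗
ship_id=93: ✓ → 521
ship_id=94: ✗
ship_id=95: ✓ → 465
ship_id=96: ✗
ship_id=97: ✗
ship_id=98: ✗
ship_id=99: ✗
ship_id=100: ✗
usps_sum = 684 + 521 + 465 = 1670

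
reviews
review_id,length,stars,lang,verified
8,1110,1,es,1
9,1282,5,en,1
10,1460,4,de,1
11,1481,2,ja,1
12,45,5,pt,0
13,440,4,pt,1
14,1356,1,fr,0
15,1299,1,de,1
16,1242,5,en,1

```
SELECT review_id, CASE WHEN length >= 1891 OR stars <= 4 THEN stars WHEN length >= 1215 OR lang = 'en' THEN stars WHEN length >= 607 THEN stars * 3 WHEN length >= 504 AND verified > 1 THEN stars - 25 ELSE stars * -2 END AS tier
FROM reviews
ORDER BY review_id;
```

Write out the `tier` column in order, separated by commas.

1, 5, 4, 2, -10, 4, 1, 1, 5

review_id=8: length >= 1891 OR stars <= 4 → 1
review_id=9: length >= 1215 OR lang = 'en' → 5
review_id=10: length >= 1891 OR stars <= 4 → 4
review_id=11: length >= 1891 OR stars <= 4 → 2
review_id=12: ELSE → -10
review_id=13: length >= 1891 OR stars <= 4 → 4
review_id=14: length >= 1891 OR stars <= 4 → 1
review_id=15: length >= 1891 OR stars <= 4 → 1
review_id=16: length >= 1215 OR lang = 'en' → 5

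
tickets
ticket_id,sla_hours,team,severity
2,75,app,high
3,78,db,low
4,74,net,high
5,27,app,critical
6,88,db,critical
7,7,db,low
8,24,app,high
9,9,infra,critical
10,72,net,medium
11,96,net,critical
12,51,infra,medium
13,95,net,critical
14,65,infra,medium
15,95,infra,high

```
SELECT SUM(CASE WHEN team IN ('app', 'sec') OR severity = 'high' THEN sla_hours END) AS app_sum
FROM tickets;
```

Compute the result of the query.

295

ticket_id=2: ✓ → 75
ticket_id=3: ✗
ticket_id=4: ✓ → 74
ticket_id=5: ✓ → 27
ticket_id=6: ✗
ticket_id=7: ✗
ticket_id=8: ✓ → 24
ticket_id=9: ✗
ticket_id=10: ✗
ticket_id=11: ✗
ticket_id=12: ✗
ticket_id=13: ✗
ticket_id=14: ✗
ticket_id=15: ✓ → 95
app_sum = 75 + 74 + 27 + 24 + 95 = 295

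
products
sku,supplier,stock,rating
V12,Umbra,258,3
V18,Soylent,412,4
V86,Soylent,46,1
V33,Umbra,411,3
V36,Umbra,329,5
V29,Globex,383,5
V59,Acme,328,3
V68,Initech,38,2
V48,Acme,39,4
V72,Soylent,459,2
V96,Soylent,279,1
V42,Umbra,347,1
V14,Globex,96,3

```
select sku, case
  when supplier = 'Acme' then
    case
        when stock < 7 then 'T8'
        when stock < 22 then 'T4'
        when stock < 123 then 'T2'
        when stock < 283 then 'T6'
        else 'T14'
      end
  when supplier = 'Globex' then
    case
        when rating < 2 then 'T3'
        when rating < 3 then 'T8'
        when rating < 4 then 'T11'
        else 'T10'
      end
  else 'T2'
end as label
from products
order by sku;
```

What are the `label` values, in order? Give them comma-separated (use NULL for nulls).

T2, T11, T2, T10, T2, T2, T2, T2, T14, T2, T2, T2, T2

sku=V12: supplier='Umbra' → outer ELSE → T2
sku=V14: supplier='Globex' → inner[rating < 4] → T11
sku=V18: supplier='Soylent' → outer ELSE → T2
sku=V29: supplier='Globex' → inner[ELSE] → T10
sku=V33: supplier='Umbra' → outer ELSE → T2
sku=V36: supplier='Umbra' → outer ELSE → T2
sku=V42: supplier='Umbra' → outer ELSE → T2
sku=V48: supplier='Acme' → inner[stock < 123] → T2
sku=V59: supplier='Acme' → inner[ELSE] → T14
sku=V68: supplier='Initech' → outer ELSE → T2
sku=V72: supplier='Soylent' → outer ELSE → T2
sku=V86: supplier='Soylent' → outer ELSE → T2
sku=V96: supplier='Soylent' → outer ELSE → T2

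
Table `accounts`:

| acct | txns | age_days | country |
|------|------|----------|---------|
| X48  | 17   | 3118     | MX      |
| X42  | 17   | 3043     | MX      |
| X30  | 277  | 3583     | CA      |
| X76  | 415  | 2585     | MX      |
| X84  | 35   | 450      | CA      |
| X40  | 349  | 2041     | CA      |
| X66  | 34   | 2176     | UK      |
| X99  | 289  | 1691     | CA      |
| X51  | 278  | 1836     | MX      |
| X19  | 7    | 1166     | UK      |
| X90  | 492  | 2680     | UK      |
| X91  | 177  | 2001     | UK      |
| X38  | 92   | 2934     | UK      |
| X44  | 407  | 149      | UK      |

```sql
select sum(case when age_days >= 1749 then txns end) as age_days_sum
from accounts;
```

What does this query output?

2148

acct=X48: ✓ → 17
acct=X42: ✓ → 17
acct=X30: ✓ → 277
acct=X76: ✓ → 415
acct=X84: ✗
acct=X40: ✓ → 349
acct=X66: ✓ → 34
acct=X99: ✗
acct=X51: ✓ → 278
acct=X19: ✗
acct=X90: ✓ → 492
acct=X91: ✓ → 177
acct=X38: ✓ → 92
acct=X44: ✗
age_days_sum = 17 + 17 + 277 + 415 + 349 + 34 + 278 + 492 + 177 + 92 = 2148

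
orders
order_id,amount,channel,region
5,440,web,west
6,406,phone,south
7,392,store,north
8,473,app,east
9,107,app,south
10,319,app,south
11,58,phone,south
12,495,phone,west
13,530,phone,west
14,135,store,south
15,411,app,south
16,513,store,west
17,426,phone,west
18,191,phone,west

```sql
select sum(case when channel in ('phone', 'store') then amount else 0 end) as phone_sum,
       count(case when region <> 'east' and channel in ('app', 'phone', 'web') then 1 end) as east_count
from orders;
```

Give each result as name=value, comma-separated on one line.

phone_sum=3146, east_count=10

[phone_sum: channel in ('phone', 'store')]
order_id=5: ✗
order_id=6: ✓ → 406
order_id=7: ✓ → 392
order_id=8: ✗
order_id=9: ✗
order_id=10: ✗
order_id=11: ✓ → 58
order_id=12: ✓ → 495
order_id=13: ✓ → 530
order_id=14: ✓ → 135
order_id=15: ✗
order_id=16: ✓ → 513
order_id=17: ✓ → 426
order_id=18: ✓ → 191
phone_sum = 406 + 392 + 58 + 495 + 530 + 135 + 513 + 426 + 191 = 3146
—
[east_count: region <> 'east' and channel in ('app', 'phone', 'web')]
order_id=5: ✓ → 1
order_id=6: ✓ → 1
order_id=7: ✗
order_id=8: ✗
order_id=9: ✓ → 1
order_id=10: ✓ → 1
order_id=11: ✓ → 1
order_id=12: ✓ → 1
order_id=13: ✓ → 1
order_id=14: ✗
order_id=15: ✓ → 1
order_id=16: ✗
order_id=17: ✓ → 1
order_id=18: ✓ → 1
east_count = COUNT(1, 1, 1, 1, 1, 1, 1, 1, 1, 1) = 10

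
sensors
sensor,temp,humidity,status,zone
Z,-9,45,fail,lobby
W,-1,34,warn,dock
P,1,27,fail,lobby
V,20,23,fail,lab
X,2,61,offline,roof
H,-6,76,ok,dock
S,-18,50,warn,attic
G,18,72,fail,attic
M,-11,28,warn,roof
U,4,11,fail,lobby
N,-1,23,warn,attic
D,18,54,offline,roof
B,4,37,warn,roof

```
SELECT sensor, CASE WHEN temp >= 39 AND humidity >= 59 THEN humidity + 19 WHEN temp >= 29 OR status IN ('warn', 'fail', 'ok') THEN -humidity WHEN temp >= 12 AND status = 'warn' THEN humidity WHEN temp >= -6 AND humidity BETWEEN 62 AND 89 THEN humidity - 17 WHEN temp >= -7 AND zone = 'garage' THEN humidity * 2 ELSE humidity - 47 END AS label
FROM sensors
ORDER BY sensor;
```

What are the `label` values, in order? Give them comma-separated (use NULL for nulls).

sensor=B: temp >= 29 OR status IN ('warn', 'fail', 'ok') → -37
sensor=D: ELSE → 7
sensor=G: temp >= 29 OR status IN ('warn', 'fail', 'ok') → -72
sensor=H: temp >= 29 OR status IN ('warn', 'fail', 'ok') → -76
sensor=M: temp >= 29 OR status IN ('warn', 'fail', 'ok') → -28
sensor=N: temp >= 29 OR status IN ('warn', 'fail', 'ok') → -23
sensor=P: temp >= 29 OR status IN ('warn', 'fail', 'ok') → -27
sensor=S: temp >= 29 OR status IN ('warn', 'fail', 'ok') → -50
sensor=U: temp >= 29 OR status IN ('warn', 'fail', 'ok') → -11
sensor=V: temp >= 29 OR status IN ('warn', 'fail', 'ok') → -23
sensor=W: temp >= 29 OR status IN ('warn', 'fail', 'ok') → -34
sensor=X: ELSE → 14
sensor=Z: temp >= 29 OR status IN ('warn', 'fail', 'ok') → -45

-37, 7, -72, -76, -28, -23, -27, -50, -11, -23, -34, 14, -45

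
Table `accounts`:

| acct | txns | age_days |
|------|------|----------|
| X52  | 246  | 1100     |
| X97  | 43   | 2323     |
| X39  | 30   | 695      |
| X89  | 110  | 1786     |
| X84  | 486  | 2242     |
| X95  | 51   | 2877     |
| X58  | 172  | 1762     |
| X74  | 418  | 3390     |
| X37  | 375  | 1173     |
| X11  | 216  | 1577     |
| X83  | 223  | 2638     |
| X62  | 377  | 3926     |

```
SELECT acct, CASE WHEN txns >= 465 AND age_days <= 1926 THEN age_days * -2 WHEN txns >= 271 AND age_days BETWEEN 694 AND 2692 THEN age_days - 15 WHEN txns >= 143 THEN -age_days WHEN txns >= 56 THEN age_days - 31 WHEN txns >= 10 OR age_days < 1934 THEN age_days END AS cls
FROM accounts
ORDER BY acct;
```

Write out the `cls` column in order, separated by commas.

-1577, 1158, 695, -1100, -1762, -3926, -3390, -2638, 2227, 1755, 2877, 2323

acct=X11: txns >= 143 → -1577
acct=X37: txns >= 271 AND age_days BETWEEN 694 AND 2692 → 1158
acct=X39: txns >= 10 OR age_days < 1934 → 695
acct=X52: txns >= 143 → -1100
acct=X58: txns >= 143 → -1762
acct=X62: txns >= 143 → -3926
acct=X74: txns >= 143 → -3390
acct=X83: txns >= 143 → -2638
acct=X84: txns >= 271 AND age_days BETWEEN 694 AND 2692 → 2227
acct=X89: txns >= 56 → 1755
acct=X95: txns >= 10 OR age_days < 1934 → 2877
acct=X97: txns >= 10 OR age_days < 1934 → 2323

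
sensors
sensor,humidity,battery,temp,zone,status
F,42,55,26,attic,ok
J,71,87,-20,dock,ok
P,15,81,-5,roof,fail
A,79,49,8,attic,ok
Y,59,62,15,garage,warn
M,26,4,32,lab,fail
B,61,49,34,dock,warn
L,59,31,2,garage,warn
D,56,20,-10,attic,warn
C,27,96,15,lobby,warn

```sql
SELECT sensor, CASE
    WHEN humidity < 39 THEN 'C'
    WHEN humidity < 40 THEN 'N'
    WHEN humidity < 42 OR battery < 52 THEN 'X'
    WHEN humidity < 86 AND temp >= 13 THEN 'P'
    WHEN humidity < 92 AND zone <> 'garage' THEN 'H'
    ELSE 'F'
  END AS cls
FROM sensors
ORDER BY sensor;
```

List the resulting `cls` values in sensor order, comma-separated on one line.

sensor=A: humidity < 42 OR battery < 52 → X
sensor=B: humidity < 42 OR battery < 52 → X
sensor=C: humidity < 39 → C
sensor=D: humidity < 42 OR battery < 52 → X
sensor=F: humidity < 86 AND temp >= 13 → P
sensor=J: humidity < 92 AND zone <> 'garage' → H
sensor=L: humidity < 42 OR battery < 52 → X
sensor=M: humidity < 39 → C
sensor=P: humidity < 39 → C
sensor=Y: humidity < 86 AND temp >= 13 → P

X, X, C, X, P, H, X, C, C, P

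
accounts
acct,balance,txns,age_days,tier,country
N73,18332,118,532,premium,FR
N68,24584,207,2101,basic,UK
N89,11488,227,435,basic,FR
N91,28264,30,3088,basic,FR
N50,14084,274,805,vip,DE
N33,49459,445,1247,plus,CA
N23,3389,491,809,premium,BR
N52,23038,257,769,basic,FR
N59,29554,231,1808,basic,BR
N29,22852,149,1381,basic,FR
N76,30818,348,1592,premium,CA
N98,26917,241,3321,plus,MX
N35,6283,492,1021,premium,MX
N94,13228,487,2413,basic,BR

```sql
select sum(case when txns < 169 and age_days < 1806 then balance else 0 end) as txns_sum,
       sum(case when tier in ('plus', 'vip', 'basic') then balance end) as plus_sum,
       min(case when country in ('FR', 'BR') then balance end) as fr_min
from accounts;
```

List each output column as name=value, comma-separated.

txns_sum=41184, plus_sum=243468, fr_min=3389

[txns_sum: txns < 169 and age_days < 1806]
acct=N73: ✓ → 18332
acct=N68: ✗
acct=N89: ✗
acct=N91: ✗
acct=N50: ✗
acct=N33: ✗
acct=N23: ✗
acct=N52: ✗
acct=N59: ✗
acct=N29: ✓ → 22852
acct=N76: ✗
acct=N98: ✗
acct=N35: ✗
acct=N94: ✗
txns_sum = 18332 + 22852 = 41184
—
[plus_sum: tier in ('plus', 'vip', 'basic')]
acct=N73: ✗
acct=N68: ✓ → 24584
acct=N89: ✓ → 11488
acct=N91: ✓ → 28264
acct=N50: ✓ → 14084
acct=N33: ✓ → 49459
acct=N23: ✗
acct=N52: ✓ → 23038
acct=N59: ✓ → 29554
acct=N29: ✓ → 22852
acct=N76: ✗
acct=N98: ✓ → 26917
acct=N35: ✗
acct=N94: ✓ → 13228
plus_sum = 24584 + 11488 + 28264 + 14084 + 49459 + 23038 + 29554 + 22852 + 26917 + 13228 = 243468
—
[fr_min: country in ('FR', 'BR')]
acct=N73: ✓ → 18332
acct=N68: ✗
acct=N89: ✓ → 11488
acct=N91: ✓ → 28264
acct=N50: ✗
acct=N33: ✗
acct=N23: ✓ → 3389
acct=N52: ✓ → 23038
acct=N59: ✓ → 29554
acct=N29: ✓ → 22852
acct=N76: ✗
acct=N98: ✗
acct=N35: ✗
acct=N94: ✓ → 13228
fr_min = MIN(18332, 11488, 28264, 3389, 23038, 29554, 22852, 13228) = 3389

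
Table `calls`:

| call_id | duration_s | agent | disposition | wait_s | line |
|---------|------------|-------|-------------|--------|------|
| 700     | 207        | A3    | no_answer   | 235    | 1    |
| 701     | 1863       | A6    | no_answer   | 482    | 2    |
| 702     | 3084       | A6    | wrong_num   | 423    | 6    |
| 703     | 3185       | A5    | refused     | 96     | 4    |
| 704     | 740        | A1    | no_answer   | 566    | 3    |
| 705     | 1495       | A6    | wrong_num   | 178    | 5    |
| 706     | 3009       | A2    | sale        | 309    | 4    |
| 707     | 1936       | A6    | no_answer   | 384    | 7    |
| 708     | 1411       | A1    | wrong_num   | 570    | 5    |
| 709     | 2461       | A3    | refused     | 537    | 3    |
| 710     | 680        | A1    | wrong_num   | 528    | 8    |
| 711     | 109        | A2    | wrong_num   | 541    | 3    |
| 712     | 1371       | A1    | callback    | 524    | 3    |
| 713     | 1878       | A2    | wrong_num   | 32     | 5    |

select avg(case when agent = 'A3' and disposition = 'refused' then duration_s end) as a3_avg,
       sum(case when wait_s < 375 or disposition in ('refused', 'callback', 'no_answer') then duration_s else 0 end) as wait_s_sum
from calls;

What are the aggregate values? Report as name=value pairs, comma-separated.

a3_avg=2461, wait_s_sum=18145

[a3_avg: agent = 'A3' and disposition = 'refused']
call_id=700: ✗
call_id=701: ✗
call_id=702: ✗
call_id=703: ✗
call_id=704: ✗
call_id=705: ✗
call_id=706: ✗
call_id=707: ✗
call_id=708: ✗
call_id=709: ✓ → 2461
call_id=710: ✗
call_id=711: ✗
call_id=712: ✗
call_id=713: ✗
a3_avg = 2461
—
[wait_s_sum: wait_s < 375 or disposition in ('refused', 'callback', 'no_answer')]
call_id=700: ✓ → 207
call_id=701: ✓ → 1863
call_id=702: ✗
call_id=703: ✓ → 3185
call_id=704: ✓ → 740
call_id=705: ✓ → 1495
call_id=706: ✓ → 3009
call_id=707: ✓ → 1936
call_id=708: ✗
call_id=709: ✓ → 2461
call_id=710: ✗
call_id=711: ✗
call_id=712: ✓ → 1371
call_id=713: ✓ → 1878
wait_s_sum = 207 + 1863 + 3185 + 740 + 1495 + 3009 + 1936 + 2461 + 1371 + 1878 = 18145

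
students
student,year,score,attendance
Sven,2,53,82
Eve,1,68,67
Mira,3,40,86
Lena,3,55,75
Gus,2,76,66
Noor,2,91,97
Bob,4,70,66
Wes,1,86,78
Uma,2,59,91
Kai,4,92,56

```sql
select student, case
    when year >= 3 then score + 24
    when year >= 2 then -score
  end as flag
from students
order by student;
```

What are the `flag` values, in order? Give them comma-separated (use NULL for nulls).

student=Bob: year >= 3 → 94
student=Eve: (no match → NULL) → NULL
student=Gus: year >= 2 → -76
student=Kai: year >= 3 → 116
student=Lena: year >= 3 → 79
student=Mira: year >= 3 → 64
student=Noor: year >= 2 → -91
student=Sven: year >= 2 → -53
student=Uma: year >= 2 → -59
student=Wes: (no match → NULL) → NULL

94, NULL, -76, 116, 79, 64, -91, -53, -59, NULL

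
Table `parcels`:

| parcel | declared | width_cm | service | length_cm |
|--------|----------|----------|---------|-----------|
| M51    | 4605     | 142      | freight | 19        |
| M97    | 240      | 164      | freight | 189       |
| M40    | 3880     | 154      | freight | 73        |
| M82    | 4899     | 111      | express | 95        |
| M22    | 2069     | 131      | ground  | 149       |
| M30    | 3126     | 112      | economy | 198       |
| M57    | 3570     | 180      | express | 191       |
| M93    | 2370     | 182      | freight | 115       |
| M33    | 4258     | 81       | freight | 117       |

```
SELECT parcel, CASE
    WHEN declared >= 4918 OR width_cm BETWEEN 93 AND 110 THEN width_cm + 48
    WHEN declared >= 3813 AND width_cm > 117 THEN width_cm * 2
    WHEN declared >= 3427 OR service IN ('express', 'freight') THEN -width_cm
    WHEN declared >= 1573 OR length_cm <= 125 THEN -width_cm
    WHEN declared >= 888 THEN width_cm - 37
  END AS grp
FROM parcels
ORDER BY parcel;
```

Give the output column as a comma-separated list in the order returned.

parcel=M22: declared >= 1573 OR length_cm <= 125 → -131
parcel=M30: declared >= 1573 OR length_cm <= 125 → -112
parcel=M33: declared >= 3427 OR service IN ('express', 'freight') → -81
parcel=M40: declared >= 3813 AND width_cm > 117 → 308
parcel=M51: declared >= 3813 AND width_cm > 117 → 284
parcel=M57: declared >= 3427 OR service IN ('express', 'freight') → -180
parcel=M82: declared >= 3427 OR service IN ('express', 'freight') → -111
parcel=M93: declared >= 3427 OR service IN ('express', 'freight') → -182
parcel=M97: declared >= 3427 OR service IN ('express', 'freight') → -164

-131, -112, -81, 308, 284, -180, -111, -182, -164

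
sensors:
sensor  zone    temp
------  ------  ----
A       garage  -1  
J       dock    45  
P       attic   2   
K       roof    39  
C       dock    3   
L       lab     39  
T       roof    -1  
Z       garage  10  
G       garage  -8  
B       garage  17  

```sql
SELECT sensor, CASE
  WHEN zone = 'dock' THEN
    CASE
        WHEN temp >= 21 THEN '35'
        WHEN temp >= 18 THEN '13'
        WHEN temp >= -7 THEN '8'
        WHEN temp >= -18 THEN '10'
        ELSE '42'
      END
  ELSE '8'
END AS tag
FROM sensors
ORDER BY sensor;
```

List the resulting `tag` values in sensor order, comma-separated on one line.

sensor=A: zone='garage' → outer ELSE → 8
sensor=B: zone='garage' → outer ELSE → 8
sensor=C: zone='dock' → inner[temp >= -7] → 8
sensor=G: zone='garage' → outer ELSE → 8
sensor=J: zone='dock' → inner[temp >= 21] → 35
sensor=K: zone='roof' → outer ELSE → 8
sensor=L: zone='lab' → outer ELSE → 8
sensor=P: zone='attic' → outer ELSE → 8
sensor=T: zone='roof' → outer ELSE → 8
sensor=Z: zone='garage' → outer ELSE → 8

8, 8, 8, 8, 35, 8, 8, 8, 8, 8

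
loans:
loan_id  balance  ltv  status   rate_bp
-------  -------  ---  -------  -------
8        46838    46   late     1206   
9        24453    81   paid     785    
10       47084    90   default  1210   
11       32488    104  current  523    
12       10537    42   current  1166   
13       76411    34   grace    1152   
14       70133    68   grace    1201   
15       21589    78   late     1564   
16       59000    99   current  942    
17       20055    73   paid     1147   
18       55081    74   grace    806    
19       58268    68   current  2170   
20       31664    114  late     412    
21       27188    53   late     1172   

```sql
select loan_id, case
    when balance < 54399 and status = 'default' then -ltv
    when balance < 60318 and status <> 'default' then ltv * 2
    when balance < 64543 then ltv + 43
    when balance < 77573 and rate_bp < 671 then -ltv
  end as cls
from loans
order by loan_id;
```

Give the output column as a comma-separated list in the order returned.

92, 162, -90, 208, 84, NULL, NULL, 156, 198, 146, 148, 136, 228, 106

loan_id=8: balance < 60318 and status <> 'default' → 92
loan_id=9: balance < 60318 and status <> 'default' → 162
loan_id=10: balance < 54399 and status = 'default' → -90
loan_id=11: balance < 60318 and status <> 'default' → 208
loan_id=12: balance < 60318 and status <> 'default' → 84
loan_id=13: (no match → NULL) → NULL
loan_id=14: (no match → NULL) → NULL
loan_id=15: balance < 60318 and status <> 'default' → 156
loan_id=16: balance < 60318 and status <> 'default' → 198
loan_id=17: balance < 60318 and status <> 'default' → 146
loan_id=18: balance < 60318 and status <> 'default' → 148
loan_id=19: balance < 60318 and status <> 'default' → 136
loan_id=20: balance < 60318 and status <> 'default' → 228
loan_id=21: balance < 60318 and status <> 'default' → 106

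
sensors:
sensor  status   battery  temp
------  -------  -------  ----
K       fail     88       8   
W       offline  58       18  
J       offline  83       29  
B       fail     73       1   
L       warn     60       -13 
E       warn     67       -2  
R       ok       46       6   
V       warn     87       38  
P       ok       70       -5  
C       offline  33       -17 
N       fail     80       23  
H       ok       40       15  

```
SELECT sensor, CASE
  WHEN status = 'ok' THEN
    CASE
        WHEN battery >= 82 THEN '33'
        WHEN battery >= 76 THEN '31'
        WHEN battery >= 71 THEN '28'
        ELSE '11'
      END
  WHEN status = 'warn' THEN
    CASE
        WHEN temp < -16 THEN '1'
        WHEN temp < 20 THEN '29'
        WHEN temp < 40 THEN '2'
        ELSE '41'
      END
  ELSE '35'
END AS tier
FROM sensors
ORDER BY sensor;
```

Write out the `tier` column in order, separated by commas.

sensor=B: status='fail' → outer ELSE → 35
sensor=C: status='offline' → outer ELSE → 35
sensor=E: status='warn' → inner[temp < 20] → 29
sensor=H: status='ok' → inner[ELSE] → 11
sensor=J: status='offline' → outer ELSE → 35
sensor=K: status='fail' → outer ELSE → 35
sensor=L: status='warn' → inner[temp < 20] → 29
sensor=N: status='fail' → outer ELSE → 35
sensor=P: status='ok' → inner[ELSE] → 11
sensor=R: status='ok' → inner[ELSE] → 11
sensor=V: status='warn' → inner[temp < 40] → 2
sensor=W: status='offline' → outer ELSE → 35

35, 35, 29, 11, 35, 35, 29, 35, 11, 11, 2, 35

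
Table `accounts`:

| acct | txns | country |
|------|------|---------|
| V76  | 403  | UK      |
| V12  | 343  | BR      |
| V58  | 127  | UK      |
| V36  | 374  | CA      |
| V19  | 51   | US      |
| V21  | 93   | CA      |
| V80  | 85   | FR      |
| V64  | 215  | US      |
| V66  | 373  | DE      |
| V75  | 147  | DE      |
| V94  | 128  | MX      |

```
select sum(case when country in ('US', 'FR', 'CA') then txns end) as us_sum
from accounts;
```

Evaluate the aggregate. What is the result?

818

acct=V76: ✗
acct=V12: ✗
acct=V58: ✗
acct=V36: ✓ → 374
acct=V19: ✓ → 51
acct=V21: ✓ → 93
acct=V80: ✓ → 85
acct=V64: ✓ → 215
acct=V66: ✗
acct=V75: ✗
acct=V94: ✗
us_sum = 374 + 51 + 93 + 85 + 215 = 818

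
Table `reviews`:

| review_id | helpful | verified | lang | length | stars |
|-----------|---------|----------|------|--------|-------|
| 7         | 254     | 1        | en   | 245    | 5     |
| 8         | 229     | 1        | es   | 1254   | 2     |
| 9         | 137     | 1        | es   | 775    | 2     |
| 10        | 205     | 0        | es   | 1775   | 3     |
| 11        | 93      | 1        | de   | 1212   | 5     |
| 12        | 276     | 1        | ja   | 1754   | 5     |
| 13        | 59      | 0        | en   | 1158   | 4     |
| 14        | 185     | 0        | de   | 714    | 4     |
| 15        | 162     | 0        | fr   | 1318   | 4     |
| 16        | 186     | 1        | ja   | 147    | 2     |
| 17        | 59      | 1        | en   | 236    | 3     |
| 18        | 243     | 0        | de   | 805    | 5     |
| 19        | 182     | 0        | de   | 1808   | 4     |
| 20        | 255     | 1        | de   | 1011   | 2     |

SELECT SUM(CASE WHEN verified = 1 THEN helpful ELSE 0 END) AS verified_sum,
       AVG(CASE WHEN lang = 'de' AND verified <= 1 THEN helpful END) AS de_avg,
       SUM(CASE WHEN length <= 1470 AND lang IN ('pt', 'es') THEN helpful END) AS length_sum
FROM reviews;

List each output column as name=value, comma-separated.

[verified_sum: verified = 1]
review_id=7: ✓ → 254
review_id=8: ✓ → 229
review_id=9: ✓ → 137
review_id=10: ✗
review_id=11: ✓ → 93
review_id=12: ✓ → 276
review_id=13: ✗
review_id=14: ✗
review_id=15: ✗
review_id=16: ✓ → 186
review_id=17: ✓ → 59
review_id=18: ✗
review_id=19: ✗
review_id=20: ✓ → 255
verified_sum = 254 + 229 + 137 + 93 + 276 + 186 + 59 + 255 = 1489
—
[de_avg: lang = 'de' AND verified <= 1]
review_id=7: ✗
review_id=8: ✗
review_id=9: ✗
review_id=10: ✗
review_id=11: ✓ → 93
review_id=12: ✗
review_id=13: ✗
review_id=14: ✓ → 185
review_id=15: ✗
review_id=16: ✗
review_id=17: ✗
review_id=18: ✓ → 243
review_id=19: ✓ → 182
review_id=20: ✓ → 255
de_avg = (93 + 185 + 243 + 182 + 255) / 5 = 191.6
—
[length_sum: length <= 1470 AND lang IN ('pt', 'es')]
review_id=7: ✗
review_id=8: ✓ → 229
review_id=9: ✓ → 137
review_id=10: ✗
review_id=11: ✗
review_id=12: ✗
review_id=13: ✗
review_id=14: ✗
review_id=15: ✗
review_id=16: ✗
review_id=17: ✗
review_id=18: ✗
review_id=19: ✗
review_id=20: ✗
length_sum = 229 + 137 = 366

verified_sum=1489, de_avg=191.6, length_sum=366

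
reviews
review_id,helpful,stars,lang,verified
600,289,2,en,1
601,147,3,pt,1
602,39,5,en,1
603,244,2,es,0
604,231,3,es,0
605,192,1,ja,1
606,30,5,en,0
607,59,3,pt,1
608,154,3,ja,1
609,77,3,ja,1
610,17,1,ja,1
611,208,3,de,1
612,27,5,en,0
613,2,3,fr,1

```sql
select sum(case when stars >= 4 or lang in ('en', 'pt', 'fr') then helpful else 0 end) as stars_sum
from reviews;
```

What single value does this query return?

review_id=600: ✓ → 289
review_id=601: ✓ → 147
review_id=602: ✓ → 39
review_id=603: ✗
review_id=604: ✗
review_id=605: ✗
review_id=606: ✓ → 30
review_id=607: ✓ → 59
review_id=608: ✗
review_id=609: ✗
review_id=610: ✗
review_id=611: ✗
review_id=612: ✓ → 27
review_id=613: ✓ → 2
stars_sum = 289 + 147 + 39 + 30 + 59 + 27 + 2 = 593

593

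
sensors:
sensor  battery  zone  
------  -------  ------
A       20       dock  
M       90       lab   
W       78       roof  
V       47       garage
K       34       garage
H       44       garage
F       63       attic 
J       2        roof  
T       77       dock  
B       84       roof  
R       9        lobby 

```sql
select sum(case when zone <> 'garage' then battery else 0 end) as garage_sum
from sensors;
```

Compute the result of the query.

423

sensor=A: ✓ → 20
sensor=M: ✓ → 90
sensor=W: ✓ → 78
sensor=V: ✗
sensor=K: ✗
sensor=H: ✗
sensor=F: ✓ → 63
sensor=J: ✓ → 2
sensor=T: ✓ → 77
sensor=B: ✓ → 84
sensor=R: ✓ → 9
garage_sum = 20 + 90 + 78 + 63 + 2 + 77 + 84 + 9 = 423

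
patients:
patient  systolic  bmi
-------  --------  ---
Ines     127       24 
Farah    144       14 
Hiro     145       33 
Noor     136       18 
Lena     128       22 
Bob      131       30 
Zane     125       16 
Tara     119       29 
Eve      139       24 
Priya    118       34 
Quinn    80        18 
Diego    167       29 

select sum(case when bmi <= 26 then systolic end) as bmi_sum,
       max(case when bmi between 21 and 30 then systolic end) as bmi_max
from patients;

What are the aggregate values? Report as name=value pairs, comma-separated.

[bmi_sum: bmi <= 26]
patient=Ines: ✓ → 127
patient=Farah: ✓ → 144
patient=Hiro: ✗
patient=Noor: ✓ → 136
patient=Lena: ✓ → 128
patient=Bob: ✗
patient=Zane: ✓ → 125
patient=Tara: ✗
patient=Eve: ✓ → 139
patient=Priya: ✗
patient=Quinn: ✓ → 80
patient=Diego: ✗
bmi_sum = 127 + 144 + 136 + 128 + 125 + 139 + 80 = 879
—
[bmi_max: bmi between 21 and 30]
patient=Ines: ✓ → 127
patient=Farah: ✗
patient=Hiro: ✗
patient=Noor: ✗
patient=Lena: ✓ → 128
patient=Bob: ✓ → 131
patient=Zane: ✗
patient=Tara: ✓ → 119
patient=Eve: ✓ → 139
patient=Priya: ✗
patient=Quinn: ✗
patient=Diego: ✓ → 167
bmi_max = MAX(127, 128, 131, 119, 139, 167) = 167

bmi_sum=879, bmi_max=167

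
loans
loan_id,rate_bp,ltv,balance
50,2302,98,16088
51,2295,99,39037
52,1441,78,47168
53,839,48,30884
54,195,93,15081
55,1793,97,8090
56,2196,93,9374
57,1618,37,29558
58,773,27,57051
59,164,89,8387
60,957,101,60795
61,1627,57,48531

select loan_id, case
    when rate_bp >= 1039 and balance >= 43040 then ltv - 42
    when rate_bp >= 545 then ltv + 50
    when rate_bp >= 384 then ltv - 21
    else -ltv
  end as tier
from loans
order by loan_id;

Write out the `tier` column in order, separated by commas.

loan_id=50: rate_bp >= 545 → 148
loan_id=51: rate_bp >= 545 → 149
loan_id=52: rate_bp >= 1039 and balance >= 43040 → 36
loan_id=53: rate_bp >= 545 → 98
loan_id=54: ELSE → -93
loan_id=55: rate_bp >= 545 → 147
loan_id=56: rate_bp >= 545 → 143
loan_id=57: rate_bp >= 545 → 87
loan_id=58: rate_bp >= 545 → 77
loan_id=59: ELSE → -89
loan_id=60: rate_bp >= 545 → 151
loan_id=61: rate_bp >= 1039 and balance >= 43040 → 15

148, 149, 36, 98, -93, 147, 143, 87, 77, -89, 151, 15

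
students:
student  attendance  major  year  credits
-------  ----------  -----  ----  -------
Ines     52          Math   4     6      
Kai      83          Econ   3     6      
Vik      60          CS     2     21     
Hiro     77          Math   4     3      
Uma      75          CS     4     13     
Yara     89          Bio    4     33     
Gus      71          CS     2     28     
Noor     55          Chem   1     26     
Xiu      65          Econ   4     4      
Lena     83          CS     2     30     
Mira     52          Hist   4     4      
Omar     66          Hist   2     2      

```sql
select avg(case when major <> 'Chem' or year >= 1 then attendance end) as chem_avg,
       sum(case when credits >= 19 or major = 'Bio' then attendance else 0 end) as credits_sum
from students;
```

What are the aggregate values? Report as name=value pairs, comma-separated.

[chem_avg: major <> 'Chem' or year >= 1]
student=Ines: ✓ → 52
student=Kai: ✓ → 83
student=Vik: ✓ → 60
student=Hiro: ✓ → 77
student=Uma: ✓ → 75
student=Yara: ✓ → 89
student=Gus: ✓ → 71
student=Noor: ✓ → 55
student=Xiu: ✓ → 65
student=Lena: ✓ → 83
student=Mira: ✓ → 52
student=Omar: ✓ → 66
chem_avg = (52 + 83 + 60 + 77 + 75 + 89 + 71 + 55 + 65 + 83 + 52 + 66) / 12 = 69
—
[credits_sum: credits >= 19 or major = 'Bio']
student=Ines: ✗
student=Kai: ✗
student=Vik: ✓ → 60
student=Hiro: ✗
student=Uma: ✗
student=Yara: ✓ → 89
student=Gus: ✓ → 71
student=Noor: ✓ → 55
student=Xiu: ✗
student=Lena: ✓ → 83
student=Mira: ✗
student=Omar: ✗
credits_sum = 60 + 89 + 71 + 55 + 83 = 358

chem_avg=69, credits_sum=358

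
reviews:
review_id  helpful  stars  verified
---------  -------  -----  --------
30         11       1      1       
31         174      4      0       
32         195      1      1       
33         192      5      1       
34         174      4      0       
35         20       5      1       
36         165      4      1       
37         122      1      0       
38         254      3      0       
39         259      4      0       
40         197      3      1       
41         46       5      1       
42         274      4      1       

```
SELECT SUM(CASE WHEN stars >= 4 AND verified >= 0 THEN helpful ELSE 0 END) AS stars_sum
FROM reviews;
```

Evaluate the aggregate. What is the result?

1304

review_id=30: ✗
review_id=31: ✓ → 174
review_id=32: ✗
review_id=33: ✓ → 192
review_id=34: ✓ → 174
review_id=35: ✓ → 20
review_id=36: ✓ → 165
review_id=37: ✗
review_id=38: ✗
review_id=39: ✓ → 259
review_id=40: ✗
review_id=41: ✓ → 46
review_id=42: ✓ → 274
stars_sum = 174 + 192 + 174 + 20 + 165 + 259 + 46 + 274 = 1304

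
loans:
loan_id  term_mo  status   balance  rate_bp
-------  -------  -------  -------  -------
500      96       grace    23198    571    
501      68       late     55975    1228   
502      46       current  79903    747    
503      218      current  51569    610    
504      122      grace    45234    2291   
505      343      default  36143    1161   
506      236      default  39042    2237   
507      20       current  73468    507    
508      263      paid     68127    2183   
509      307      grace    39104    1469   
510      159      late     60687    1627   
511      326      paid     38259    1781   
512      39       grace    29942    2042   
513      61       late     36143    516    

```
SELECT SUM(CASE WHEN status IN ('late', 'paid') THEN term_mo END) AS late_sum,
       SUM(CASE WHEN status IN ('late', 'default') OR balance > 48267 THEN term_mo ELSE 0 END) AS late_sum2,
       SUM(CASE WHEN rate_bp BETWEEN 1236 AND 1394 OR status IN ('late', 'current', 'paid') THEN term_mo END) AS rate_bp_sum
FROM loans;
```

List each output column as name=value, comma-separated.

[late_sum: status IN ('late', 'paid')]
loan_id=500: ✗
loan_id=501: ✓ → 68
loan_id=502: ✗
loan_id=503: ✗
loan_id=504: ✗
loan_id=505: ✗
loan_id=506: ✗
loan_id=507: ✗
loan_id=508: ✓ → 263
loan_id=509: ✗
loan_id=510: ✓ → 159
loan_id=511: ✓ → 326
loan_id=512: ✗
loan_id=513: ✓ → 61
late_sum = 68 + 263 + 159 + 326 + 61 = 877
—
[late_sum2: status IN ('late', 'default') OR balance > 48267]
loan_id=500: ✗
loan_id=501: ✓ → 68
loan_id=502: ✓ → 46
loan_id=503: ✓ → 218
loan_id=504: ✗
loan_id=505: ✓ → 343
loan_id=506: ✓ → 236
loan_id=507: ✓ → 20
loan_id=508: ✓ → 263
loan_id=509: ✗
loan_id=510: ✓ → 159
loan_id=511: ✗
loan_id=512: ✗
loan_id=513: ✓ → 61
late_sum2 = 68 + 46 + 218 + 343 + 236 + 20 + 263 + 159 + 61 = 1414
—
[rate_bp_sum: rate_bp BETWEEN 1236 AND 1394 OR status IN ('late', 'current', 'paid')]
loan_id=500: ✗
loan_id=501: ✓ → 68
loan_id=502: ✓ → 46
loan_id=503: ✓ → 218
loan_id=504: ✗
loan_id=505: ✗
loan_id=506: ✗
loan_id=507: ✓ → 20
loan_id=508: ✓ → 263
loan_id=509: ✗
loan_id=510: ✓ → 159
loan_id=511: ✓ → 326
loan_id=512: ✗
loan_id=513: ✓ → 61
rate_bp_sum = 68 + 46 + 218 + 20 + 263 + 159 + 326 + 61 = 1161

late_sum=877, late_sum2=1414, rate_bp_sum=1161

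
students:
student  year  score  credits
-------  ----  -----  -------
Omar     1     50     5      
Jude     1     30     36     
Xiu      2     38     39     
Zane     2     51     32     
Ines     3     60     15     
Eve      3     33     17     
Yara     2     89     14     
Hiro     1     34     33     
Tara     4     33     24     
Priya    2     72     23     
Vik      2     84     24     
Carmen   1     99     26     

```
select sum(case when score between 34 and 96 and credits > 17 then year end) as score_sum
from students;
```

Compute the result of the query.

9

student=Omar: ✗
student=Jude: ✗
student=Xiu: ✓ → 2
student=Zane: ✓ → 2
student=Ines: ✗
student=Eve: ✗
student=Yara: ✗
student=Hiro: ✓ → 1
student=Tara: ✗
student=Priya: ✓ → 2
student=Vik: ✓ → 2
student=Carmen: ✗
score_sum = 2 + 2 + 1 + 2 + 2 = 9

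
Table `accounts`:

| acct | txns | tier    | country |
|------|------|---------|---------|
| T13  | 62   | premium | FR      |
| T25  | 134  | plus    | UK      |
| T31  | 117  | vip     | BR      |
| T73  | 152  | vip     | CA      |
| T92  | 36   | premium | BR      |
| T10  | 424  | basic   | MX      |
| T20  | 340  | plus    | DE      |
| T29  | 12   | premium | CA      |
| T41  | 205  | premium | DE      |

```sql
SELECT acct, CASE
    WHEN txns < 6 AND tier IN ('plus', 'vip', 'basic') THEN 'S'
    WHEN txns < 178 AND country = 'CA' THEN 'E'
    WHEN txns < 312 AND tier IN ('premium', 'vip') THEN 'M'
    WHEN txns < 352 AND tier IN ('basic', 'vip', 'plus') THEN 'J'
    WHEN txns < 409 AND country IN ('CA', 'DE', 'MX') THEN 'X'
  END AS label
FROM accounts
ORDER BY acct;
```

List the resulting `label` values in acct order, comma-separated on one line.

acct=T10: (no match → NULL) → NULL
acct=T13: txns < 312 AND tier IN ('premium', 'vip') → M
acct=T20: txns < 352 AND tier IN ('basic', 'vip', 'plus') → J
acct=T25: txns < 352 AND tier IN ('basic', 'vip', 'plus') → J
acct=T29: txns < 178 AND country = 'CA' → E
acct=T31: txns < 312 AND tier IN ('premium', 'vip') → M
acct=T41: txns < 312 AND tier IN ('premium', 'vip') → M
acct=T73: txns < 178 AND country = 'CA' → E
acct=T92: txns < 312 AND tier IN ('premium', 'vip') → M

NULL, M, J, J, E, M, M, E, M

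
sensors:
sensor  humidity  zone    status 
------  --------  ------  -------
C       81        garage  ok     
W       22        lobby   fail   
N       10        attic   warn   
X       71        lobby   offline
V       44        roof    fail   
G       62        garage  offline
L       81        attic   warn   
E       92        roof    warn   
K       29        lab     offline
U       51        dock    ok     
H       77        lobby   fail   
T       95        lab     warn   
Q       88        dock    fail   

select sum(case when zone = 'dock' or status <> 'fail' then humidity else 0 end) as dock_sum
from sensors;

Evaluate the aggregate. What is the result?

sensor=C: ✓ → 81
sensor=W: ✗
sensor=N: ✓ → 10
sensor=X: ✓ → 71
sensor=V: ✗
sensor=G: ✓ → 62
sensor=L: ✓ → 81
sensor=E: ✓ → 92
sensor=K: ✓ → 29
sensor=U: ✓ → 51
sensor=H: ✗
sensor=T: ✓ → 95
sensor=Q: ✓ → 88
dock_sum = 81 + 10 + 71 + 62 + 81 + 92 + 29 + 51 + 95 + 88 = 660

660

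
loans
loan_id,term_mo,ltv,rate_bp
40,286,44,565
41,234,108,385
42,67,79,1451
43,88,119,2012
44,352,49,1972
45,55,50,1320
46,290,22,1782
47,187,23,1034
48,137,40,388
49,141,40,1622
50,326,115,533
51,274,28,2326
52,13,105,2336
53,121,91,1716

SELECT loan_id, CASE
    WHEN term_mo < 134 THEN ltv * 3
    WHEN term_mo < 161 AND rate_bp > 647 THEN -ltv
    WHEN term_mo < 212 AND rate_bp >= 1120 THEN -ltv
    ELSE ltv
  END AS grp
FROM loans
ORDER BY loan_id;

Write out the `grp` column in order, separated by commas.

44, 108, 237, 357, 49, 150, 22, 23, 40, -40, 115, 28, 315, 273

loan_id=40: ELSE → 44
loan_id=41: ELSE → 108
loan_id=42: term_mo < 134 → 237
loan_id=43: term_mo < 134 → 357
loan_id=44: ELSE → 49
loan_id=45: term_mo < 134 → 150
loan_id=46: ELSE → 22
loan_id=47: ELSE → 23
loan_id=48: ELSE → 40
loan_id=49: term_mo < 161 AND rate_bp > 647 → -40
loan_id=50: ELSE → 115
loan_id=51: ELSE → 28
loan_id=52: term_mo < 134 → 315
loan_id=53: term_mo < 134 → 273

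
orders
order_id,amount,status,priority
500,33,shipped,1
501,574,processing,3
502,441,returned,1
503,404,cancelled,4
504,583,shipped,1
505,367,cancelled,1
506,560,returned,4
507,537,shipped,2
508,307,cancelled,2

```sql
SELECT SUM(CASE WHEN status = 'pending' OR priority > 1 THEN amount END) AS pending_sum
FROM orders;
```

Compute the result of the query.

2382

order_id=500: ✗
order_id=501: ✓ → 574
order_id=502: ✗
order_id=503: ✓ → 404
order_id=504: ✗
order_id=505: ✗
order_id=506: ✓ → 560
order_id=507: ✓ → 537
order_id=508: ✓ → 307
pending_sum = 574 + 404 + 560 + 537 + 307 = 2382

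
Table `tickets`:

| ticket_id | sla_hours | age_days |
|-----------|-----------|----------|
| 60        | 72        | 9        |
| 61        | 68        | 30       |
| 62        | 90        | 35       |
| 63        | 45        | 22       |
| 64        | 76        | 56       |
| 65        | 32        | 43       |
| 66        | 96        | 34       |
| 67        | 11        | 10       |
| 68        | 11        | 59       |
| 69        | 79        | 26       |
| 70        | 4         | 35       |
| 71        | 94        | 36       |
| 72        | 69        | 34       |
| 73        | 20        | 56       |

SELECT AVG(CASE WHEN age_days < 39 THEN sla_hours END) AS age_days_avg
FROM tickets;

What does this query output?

ticket_id=60: ✓ → 72
ticket_id=61: ✓ → 68
ticket_id=62: ✓ → 90
ticket_id=63: ✓ → 45
ticket_id=64: ✗
ticket_id=65: ✗
ticket_id=66: ✓ → 96
ticket_id=67: ✓ → 11
ticket_id=68: ✗
ticket_id=69: ✓ → 79
ticket_id=70: ✓ → 4
ticket_id=71: ✓ → 94
ticket_id=72: ✓ → 69
ticket_id=73: ✗
age_days_avg = (72 + 68 + 90 + 45 + 96 + 11 + 79 + 4 + 94 + 69) / 10 = 62.8

62.8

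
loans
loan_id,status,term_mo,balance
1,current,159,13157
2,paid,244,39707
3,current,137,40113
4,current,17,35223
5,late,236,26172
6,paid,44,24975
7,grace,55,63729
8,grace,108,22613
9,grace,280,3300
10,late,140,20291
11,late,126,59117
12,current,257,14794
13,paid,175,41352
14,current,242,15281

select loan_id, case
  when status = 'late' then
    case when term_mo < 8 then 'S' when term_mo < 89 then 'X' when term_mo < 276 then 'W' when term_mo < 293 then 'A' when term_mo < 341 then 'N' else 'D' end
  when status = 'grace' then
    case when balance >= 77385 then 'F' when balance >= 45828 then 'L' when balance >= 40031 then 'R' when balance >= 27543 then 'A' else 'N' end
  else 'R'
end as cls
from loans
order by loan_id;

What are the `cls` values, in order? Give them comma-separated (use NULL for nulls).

R, R, R, R, W, R, L, N, N, W, W, R, R, R

loan_id=1: status='current' → outer ELSE → R
loan_id=2: status='paid' → outer ELSE → R
loan_id=3: status='current' → outer ELSE → R
loan_id=4: status='current' → outer ELSE → R
loan_id=5: status='late' → inner[term_mo < 276] → W
loan_id=6: status='paid' → outer ELSE → R
loan_id=7: status='grace' → inner[balance >= 45828] → L
loan_id=8: status='grace' → inner[ELSE] → N
loan_id=9: status='grace' → inner[ELSE] → N
loan_id=10: status='late' → inner[term_mo < 276] → W
loan_id=11: status='late' → inner[term_mo < 276] → W
loan_id=12: status='current' → outer ELSE → R
loan_id=13: status='paid' → outer ELSE → R
loan_id=14: status='current' → outer ELSE → R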